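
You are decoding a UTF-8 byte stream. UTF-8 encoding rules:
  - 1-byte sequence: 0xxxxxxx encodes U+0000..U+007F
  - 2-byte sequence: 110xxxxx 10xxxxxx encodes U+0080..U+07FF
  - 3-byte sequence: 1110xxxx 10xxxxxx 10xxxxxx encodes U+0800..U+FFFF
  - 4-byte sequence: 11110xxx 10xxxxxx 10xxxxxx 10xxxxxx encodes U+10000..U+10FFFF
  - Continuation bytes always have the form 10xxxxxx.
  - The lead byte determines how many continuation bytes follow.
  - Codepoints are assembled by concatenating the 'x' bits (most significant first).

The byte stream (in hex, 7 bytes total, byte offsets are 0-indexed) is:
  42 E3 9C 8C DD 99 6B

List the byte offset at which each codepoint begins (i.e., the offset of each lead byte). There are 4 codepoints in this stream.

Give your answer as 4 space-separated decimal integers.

Answer: 0 1 4 6

Derivation:
Byte[0]=42: 1-byte ASCII. cp=U+0042
Byte[1]=E3: 3-byte lead, need 2 cont bytes. acc=0x3
Byte[2]=9C: continuation. acc=(acc<<6)|0x1C=0xDC
Byte[3]=8C: continuation. acc=(acc<<6)|0x0C=0x370C
Completed: cp=U+370C (starts at byte 1)
Byte[4]=DD: 2-byte lead, need 1 cont bytes. acc=0x1D
Byte[5]=99: continuation. acc=(acc<<6)|0x19=0x759
Completed: cp=U+0759 (starts at byte 4)
Byte[6]=6B: 1-byte ASCII. cp=U+006B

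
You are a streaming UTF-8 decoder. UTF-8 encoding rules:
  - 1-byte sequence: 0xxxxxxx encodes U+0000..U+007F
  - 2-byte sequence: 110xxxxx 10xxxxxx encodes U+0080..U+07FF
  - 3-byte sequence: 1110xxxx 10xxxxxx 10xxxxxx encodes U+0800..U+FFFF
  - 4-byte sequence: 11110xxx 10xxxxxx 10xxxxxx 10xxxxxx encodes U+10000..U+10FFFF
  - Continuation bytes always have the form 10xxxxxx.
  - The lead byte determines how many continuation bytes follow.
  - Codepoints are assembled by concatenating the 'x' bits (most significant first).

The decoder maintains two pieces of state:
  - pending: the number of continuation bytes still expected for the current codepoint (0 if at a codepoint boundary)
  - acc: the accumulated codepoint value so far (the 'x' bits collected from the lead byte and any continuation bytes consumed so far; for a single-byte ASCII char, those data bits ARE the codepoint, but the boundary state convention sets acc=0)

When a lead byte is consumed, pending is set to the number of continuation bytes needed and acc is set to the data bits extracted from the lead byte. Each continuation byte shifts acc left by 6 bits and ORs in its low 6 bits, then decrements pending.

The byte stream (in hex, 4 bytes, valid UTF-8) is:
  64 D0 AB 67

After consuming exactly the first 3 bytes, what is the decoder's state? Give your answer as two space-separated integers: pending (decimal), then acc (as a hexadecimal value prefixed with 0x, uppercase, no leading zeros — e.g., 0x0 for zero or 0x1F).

Byte[0]=64: 1-byte. pending=0, acc=0x0
Byte[1]=D0: 2-byte lead. pending=1, acc=0x10
Byte[2]=AB: continuation. acc=(acc<<6)|0x2B=0x42B, pending=0

Answer: 0 0x42B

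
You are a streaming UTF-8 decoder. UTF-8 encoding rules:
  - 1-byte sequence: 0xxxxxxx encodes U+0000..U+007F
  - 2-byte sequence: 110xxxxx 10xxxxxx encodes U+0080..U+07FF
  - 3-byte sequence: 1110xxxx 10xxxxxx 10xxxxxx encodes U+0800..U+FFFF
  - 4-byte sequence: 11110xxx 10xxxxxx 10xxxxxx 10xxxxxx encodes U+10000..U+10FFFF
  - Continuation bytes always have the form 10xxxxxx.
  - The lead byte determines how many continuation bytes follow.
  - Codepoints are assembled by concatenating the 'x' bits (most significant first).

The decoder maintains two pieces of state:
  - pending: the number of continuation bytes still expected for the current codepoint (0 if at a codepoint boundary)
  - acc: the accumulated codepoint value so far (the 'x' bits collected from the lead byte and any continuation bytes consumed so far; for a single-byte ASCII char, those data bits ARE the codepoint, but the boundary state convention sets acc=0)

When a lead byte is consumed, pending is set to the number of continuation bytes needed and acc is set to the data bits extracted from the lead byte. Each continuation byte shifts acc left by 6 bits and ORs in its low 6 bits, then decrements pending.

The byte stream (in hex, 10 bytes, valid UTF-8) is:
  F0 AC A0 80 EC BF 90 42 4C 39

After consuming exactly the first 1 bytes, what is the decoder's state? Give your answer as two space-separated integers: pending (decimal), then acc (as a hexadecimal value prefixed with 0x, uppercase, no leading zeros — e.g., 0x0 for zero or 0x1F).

Answer: 3 0x0

Derivation:
Byte[0]=F0: 4-byte lead. pending=3, acc=0x0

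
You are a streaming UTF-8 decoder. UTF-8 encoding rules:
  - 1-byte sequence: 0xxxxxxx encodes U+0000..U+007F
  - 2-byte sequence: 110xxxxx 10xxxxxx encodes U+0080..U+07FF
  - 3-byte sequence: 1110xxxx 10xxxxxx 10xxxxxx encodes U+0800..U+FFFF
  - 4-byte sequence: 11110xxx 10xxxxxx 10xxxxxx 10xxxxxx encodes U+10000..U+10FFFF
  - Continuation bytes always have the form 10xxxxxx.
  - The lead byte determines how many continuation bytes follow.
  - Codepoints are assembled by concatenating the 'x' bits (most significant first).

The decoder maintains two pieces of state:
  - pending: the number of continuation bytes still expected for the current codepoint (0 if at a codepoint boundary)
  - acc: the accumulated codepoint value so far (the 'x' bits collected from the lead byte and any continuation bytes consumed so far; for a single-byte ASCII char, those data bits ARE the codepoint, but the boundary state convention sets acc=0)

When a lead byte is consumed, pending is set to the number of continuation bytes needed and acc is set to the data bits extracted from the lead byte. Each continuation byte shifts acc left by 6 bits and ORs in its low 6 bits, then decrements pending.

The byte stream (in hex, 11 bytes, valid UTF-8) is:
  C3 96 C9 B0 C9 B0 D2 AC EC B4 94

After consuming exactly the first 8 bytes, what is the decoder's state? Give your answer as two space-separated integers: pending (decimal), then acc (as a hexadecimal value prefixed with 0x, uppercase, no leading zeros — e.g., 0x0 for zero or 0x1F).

Answer: 0 0x4AC

Derivation:
Byte[0]=C3: 2-byte lead. pending=1, acc=0x3
Byte[1]=96: continuation. acc=(acc<<6)|0x16=0xD6, pending=0
Byte[2]=C9: 2-byte lead. pending=1, acc=0x9
Byte[3]=B0: continuation. acc=(acc<<6)|0x30=0x270, pending=0
Byte[4]=C9: 2-byte lead. pending=1, acc=0x9
Byte[5]=B0: continuation. acc=(acc<<6)|0x30=0x270, pending=0
Byte[6]=D2: 2-byte lead. pending=1, acc=0x12
Byte[7]=AC: continuation. acc=(acc<<6)|0x2C=0x4AC, pending=0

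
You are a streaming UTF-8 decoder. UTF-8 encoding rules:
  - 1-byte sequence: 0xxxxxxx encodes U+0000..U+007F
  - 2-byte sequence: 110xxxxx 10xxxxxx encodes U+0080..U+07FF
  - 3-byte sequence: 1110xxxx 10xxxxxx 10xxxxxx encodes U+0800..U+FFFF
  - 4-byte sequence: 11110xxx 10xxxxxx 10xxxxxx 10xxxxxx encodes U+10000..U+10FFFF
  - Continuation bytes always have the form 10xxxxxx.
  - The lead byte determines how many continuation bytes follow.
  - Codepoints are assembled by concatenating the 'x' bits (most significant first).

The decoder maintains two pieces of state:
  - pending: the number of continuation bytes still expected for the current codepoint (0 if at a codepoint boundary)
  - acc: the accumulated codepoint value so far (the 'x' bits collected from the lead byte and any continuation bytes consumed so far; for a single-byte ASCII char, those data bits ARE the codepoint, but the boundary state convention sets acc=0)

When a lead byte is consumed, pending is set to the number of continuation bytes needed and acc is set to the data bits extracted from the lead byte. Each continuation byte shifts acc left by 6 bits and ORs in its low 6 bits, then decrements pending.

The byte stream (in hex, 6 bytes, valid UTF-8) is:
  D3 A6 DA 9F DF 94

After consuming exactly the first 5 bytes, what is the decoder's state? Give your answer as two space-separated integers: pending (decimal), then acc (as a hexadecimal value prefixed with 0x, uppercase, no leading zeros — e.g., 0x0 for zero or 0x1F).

Byte[0]=D3: 2-byte lead. pending=1, acc=0x13
Byte[1]=A6: continuation. acc=(acc<<6)|0x26=0x4E6, pending=0
Byte[2]=DA: 2-byte lead. pending=1, acc=0x1A
Byte[3]=9F: continuation. acc=(acc<<6)|0x1F=0x69F, pending=0
Byte[4]=DF: 2-byte lead. pending=1, acc=0x1F

Answer: 1 0x1F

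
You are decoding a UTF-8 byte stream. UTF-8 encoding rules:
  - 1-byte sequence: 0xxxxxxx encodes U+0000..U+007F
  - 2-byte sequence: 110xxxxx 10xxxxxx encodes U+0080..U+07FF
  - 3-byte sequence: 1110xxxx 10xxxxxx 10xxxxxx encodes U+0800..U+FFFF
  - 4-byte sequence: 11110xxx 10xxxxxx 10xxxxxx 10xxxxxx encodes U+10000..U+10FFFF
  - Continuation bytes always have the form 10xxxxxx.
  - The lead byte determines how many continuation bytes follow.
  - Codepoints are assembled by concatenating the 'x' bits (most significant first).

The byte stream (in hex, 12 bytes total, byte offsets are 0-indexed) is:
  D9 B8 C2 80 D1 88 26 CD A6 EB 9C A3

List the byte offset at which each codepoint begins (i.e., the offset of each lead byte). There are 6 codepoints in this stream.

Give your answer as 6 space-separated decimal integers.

Answer: 0 2 4 6 7 9

Derivation:
Byte[0]=D9: 2-byte lead, need 1 cont bytes. acc=0x19
Byte[1]=B8: continuation. acc=(acc<<6)|0x38=0x678
Completed: cp=U+0678 (starts at byte 0)
Byte[2]=C2: 2-byte lead, need 1 cont bytes. acc=0x2
Byte[3]=80: continuation. acc=(acc<<6)|0x00=0x80
Completed: cp=U+0080 (starts at byte 2)
Byte[4]=D1: 2-byte lead, need 1 cont bytes. acc=0x11
Byte[5]=88: continuation. acc=(acc<<6)|0x08=0x448
Completed: cp=U+0448 (starts at byte 4)
Byte[6]=26: 1-byte ASCII. cp=U+0026
Byte[7]=CD: 2-byte lead, need 1 cont bytes. acc=0xD
Byte[8]=A6: continuation. acc=(acc<<6)|0x26=0x366
Completed: cp=U+0366 (starts at byte 7)
Byte[9]=EB: 3-byte lead, need 2 cont bytes. acc=0xB
Byte[10]=9C: continuation. acc=(acc<<6)|0x1C=0x2DC
Byte[11]=A3: continuation. acc=(acc<<6)|0x23=0xB723
Completed: cp=U+B723 (starts at byte 9)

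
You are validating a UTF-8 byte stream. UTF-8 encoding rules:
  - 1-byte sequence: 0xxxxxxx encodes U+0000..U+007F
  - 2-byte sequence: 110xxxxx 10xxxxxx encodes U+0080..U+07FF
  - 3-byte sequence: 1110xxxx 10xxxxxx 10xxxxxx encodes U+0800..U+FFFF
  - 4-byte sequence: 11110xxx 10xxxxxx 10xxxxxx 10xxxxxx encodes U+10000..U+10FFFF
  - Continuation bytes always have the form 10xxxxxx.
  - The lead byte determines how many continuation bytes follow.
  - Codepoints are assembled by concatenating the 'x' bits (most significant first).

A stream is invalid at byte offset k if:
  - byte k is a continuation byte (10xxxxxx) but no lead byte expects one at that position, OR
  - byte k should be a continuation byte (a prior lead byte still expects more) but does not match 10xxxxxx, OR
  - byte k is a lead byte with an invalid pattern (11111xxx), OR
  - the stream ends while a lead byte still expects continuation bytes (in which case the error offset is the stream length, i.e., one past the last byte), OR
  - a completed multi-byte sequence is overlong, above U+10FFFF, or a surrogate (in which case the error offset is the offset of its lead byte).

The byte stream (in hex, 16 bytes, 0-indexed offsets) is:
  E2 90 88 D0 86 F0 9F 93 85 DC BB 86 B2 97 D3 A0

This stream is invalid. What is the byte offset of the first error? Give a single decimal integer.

Answer: 11

Derivation:
Byte[0]=E2: 3-byte lead, need 2 cont bytes. acc=0x2
Byte[1]=90: continuation. acc=(acc<<6)|0x10=0x90
Byte[2]=88: continuation. acc=(acc<<6)|0x08=0x2408
Completed: cp=U+2408 (starts at byte 0)
Byte[3]=D0: 2-byte lead, need 1 cont bytes. acc=0x10
Byte[4]=86: continuation. acc=(acc<<6)|0x06=0x406
Completed: cp=U+0406 (starts at byte 3)
Byte[5]=F0: 4-byte lead, need 3 cont bytes. acc=0x0
Byte[6]=9F: continuation. acc=(acc<<6)|0x1F=0x1F
Byte[7]=93: continuation. acc=(acc<<6)|0x13=0x7D3
Byte[8]=85: continuation. acc=(acc<<6)|0x05=0x1F4C5
Completed: cp=U+1F4C5 (starts at byte 5)
Byte[9]=DC: 2-byte lead, need 1 cont bytes. acc=0x1C
Byte[10]=BB: continuation. acc=(acc<<6)|0x3B=0x73B
Completed: cp=U+073B (starts at byte 9)
Byte[11]=86: INVALID lead byte (not 0xxx/110x/1110/11110)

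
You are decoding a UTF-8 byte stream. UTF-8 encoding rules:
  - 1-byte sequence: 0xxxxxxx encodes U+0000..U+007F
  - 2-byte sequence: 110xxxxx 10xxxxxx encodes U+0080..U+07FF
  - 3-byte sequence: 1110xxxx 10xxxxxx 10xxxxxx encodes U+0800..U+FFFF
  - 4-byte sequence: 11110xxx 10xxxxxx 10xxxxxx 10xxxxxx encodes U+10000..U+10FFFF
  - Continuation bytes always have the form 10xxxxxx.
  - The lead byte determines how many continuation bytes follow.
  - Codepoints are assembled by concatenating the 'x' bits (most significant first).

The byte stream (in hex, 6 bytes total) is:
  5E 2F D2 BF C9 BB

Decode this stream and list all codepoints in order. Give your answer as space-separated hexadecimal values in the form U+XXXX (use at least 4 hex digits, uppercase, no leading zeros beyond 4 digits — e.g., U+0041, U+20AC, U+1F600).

Answer: U+005E U+002F U+04BF U+027B

Derivation:
Byte[0]=5E: 1-byte ASCII. cp=U+005E
Byte[1]=2F: 1-byte ASCII. cp=U+002F
Byte[2]=D2: 2-byte lead, need 1 cont bytes. acc=0x12
Byte[3]=BF: continuation. acc=(acc<<6)|0x3F=0x4BF
Completed: cp=U+04BF (starts at byte 2)
Byte[4]=C9: 2-byte lead, need 1 cont bytes. acc=0x9
Byte[5]=BB: continuation. acc=(acc<<6)|0x3B=0x27B
Completed: cp=U+027B (starts at byte 4)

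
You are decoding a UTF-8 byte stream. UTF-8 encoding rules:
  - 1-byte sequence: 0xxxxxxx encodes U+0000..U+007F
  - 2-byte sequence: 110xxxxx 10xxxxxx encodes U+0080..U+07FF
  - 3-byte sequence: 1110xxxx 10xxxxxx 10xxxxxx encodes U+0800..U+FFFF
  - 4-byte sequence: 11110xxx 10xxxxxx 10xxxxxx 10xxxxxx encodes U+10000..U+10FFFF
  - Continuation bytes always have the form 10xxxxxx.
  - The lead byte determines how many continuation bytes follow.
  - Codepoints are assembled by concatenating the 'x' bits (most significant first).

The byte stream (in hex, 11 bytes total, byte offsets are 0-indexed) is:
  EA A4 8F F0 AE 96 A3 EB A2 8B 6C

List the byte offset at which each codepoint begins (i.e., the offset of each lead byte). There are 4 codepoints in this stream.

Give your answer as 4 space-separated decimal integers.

Byte[0]=EA: 3-byte lead, need 2 cont bytes. acc=0xA
Byte[1]=A4: continuation. acc=(acc<<6)|0x24=0x2A4
Byte[2]=8F: continuation. acc=(acc<<6)|0x0F=0xA90F
Completed: cp=U+A90F (starts at byte 0)
Byte[3]=F0: 4-byte lead, need 3 cont bytes. acc=0x0
Byte[4]=AE: continuation. acc=(acc<<6)|0x2E=0x2E
Byte[5]=96: continuation. acc=(acc<<6)|0x16=0xB96
Byte[6]=A3: continuation. acc=(acc<<6)|0x23=0x2E5A3
Completed: cp=U+2E5A3 (starts at byte 3)
Byte[7]=EB: 3-byte lead, need 2 cont bytes. acc=0xB
Byte[8]=A2: continuation. acc=(acc<<6)|0x22=0x2E2
Byte[9]=8B: continuation. acc=(acc<<6)|0x0B=0xB88B
Completed: cp=U+B88B (starts at byte 7)
Byte[10]=6C: 1-byte ASCII. cp=U+006C

Answer: 0 3 7 10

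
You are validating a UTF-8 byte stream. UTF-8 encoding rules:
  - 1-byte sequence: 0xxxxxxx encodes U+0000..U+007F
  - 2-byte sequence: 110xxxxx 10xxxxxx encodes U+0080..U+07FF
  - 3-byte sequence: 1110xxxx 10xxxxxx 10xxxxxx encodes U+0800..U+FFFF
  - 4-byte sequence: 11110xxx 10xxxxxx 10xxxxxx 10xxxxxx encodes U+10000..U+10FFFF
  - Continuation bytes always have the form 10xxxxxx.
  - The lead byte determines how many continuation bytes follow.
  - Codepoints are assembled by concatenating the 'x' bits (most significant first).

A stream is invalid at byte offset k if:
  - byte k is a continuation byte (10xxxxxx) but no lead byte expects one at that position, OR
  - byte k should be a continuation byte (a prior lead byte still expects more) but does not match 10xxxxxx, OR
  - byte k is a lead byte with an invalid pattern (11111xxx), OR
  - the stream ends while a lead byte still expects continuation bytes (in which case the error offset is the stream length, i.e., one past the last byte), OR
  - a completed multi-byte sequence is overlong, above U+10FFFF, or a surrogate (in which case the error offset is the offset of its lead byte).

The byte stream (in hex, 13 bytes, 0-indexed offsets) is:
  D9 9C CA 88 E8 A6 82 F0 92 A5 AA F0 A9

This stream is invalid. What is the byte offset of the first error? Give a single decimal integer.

Answer: 13

Derivation:
Byte[0]=D9: 2-byte lead, need 1 cont bytes. acc=0x19
Byte[1]=9C: continuation. acc=(acc<<6)|0x1C=0x65C
Completed: cp=U+065C (starts at byte 0)
Byte[2]=CA: 2-byte lead, need 1 cont bytes. acc=0xA
Byte[3]=88: continuation. acc=(acc<<6)|0x08=0x288
Completed: cp=U+0288 (starts at byte 2)
Byte[4]=E8: 3-byte lead, need 2 cont bytes. acc=0x8
Byte[5]=A6: continuation. acc=(acc<<6)|0x26=0x226
Byte[6]=82: continuation. acc=(acc<<6)|0x02=0x8982
Completed: cp=U+8982 (starts at byte 4)
Byte[7]=F0: 4-byte lead, need 3 cont bytes. acc=0x0
Byte[8]=92: continuation. acc=(acc<<6)|0x12=0x12
Byte[9]=A5: continuation. acc=(acc<<6)|0x25=0x4A5
Byte[10]=AA: continuation. acc=(acc<<6)|0x2A=0x1296A
Completed: cp=U+1296A (starts at byte 7)
Byte[11]=F0: 4-byte lead, need 3 cont bytes. acc=0x0
Byte[12]=A9: continuation. acc=(acc<<6)|0x29=0x29
Byte[13]: stream ended, expected continuation. INVALID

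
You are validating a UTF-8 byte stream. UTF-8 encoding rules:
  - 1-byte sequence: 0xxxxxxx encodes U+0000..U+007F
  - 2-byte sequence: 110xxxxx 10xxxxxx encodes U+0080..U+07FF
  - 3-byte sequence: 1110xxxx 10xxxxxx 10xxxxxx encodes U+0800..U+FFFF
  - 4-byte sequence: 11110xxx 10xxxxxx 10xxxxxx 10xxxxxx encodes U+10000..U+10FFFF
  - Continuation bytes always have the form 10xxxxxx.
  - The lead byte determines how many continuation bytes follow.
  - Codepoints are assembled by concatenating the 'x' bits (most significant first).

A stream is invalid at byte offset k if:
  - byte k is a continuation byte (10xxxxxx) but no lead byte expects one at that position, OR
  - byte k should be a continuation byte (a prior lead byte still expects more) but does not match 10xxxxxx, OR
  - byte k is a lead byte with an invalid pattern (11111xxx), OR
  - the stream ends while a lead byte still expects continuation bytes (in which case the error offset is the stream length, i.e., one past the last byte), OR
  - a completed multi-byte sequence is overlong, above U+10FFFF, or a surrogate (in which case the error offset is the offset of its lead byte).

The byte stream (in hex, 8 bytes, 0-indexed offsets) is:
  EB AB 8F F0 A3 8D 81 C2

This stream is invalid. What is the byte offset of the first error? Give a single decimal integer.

Answer: 8

Derivation:
Byte[0]=EB: 3-byte lead, need 2 cont bytes. acc=0xB
Byte[1]=AB: continuation. acc=(acc<<6)|0x2B=0x2EB
Byte[2]=8F: continuation. acc=(acc<<6)|0x0F=0xBACF
Completed: cp=U+BACF (starts at byte 0)
Byte[3]=F0: 4-byte lead, need 3 cont bytes. acc=0x0
Byte[4]=A3: continuation. acc=(acc<<6)|0x23=0x23
Byte[5]=8D: continuation. acc=(acc<<6)|0x0D=0x8CD
Byte[6]=81: continuation. acc=(acc<<6)|0x01=0x23341
Completed: cp=U+23341 (starts at byte 3)
Byte[7]=C2: 2-byte lead, need 1 cont bytes. acc=0x2
Byte[8]: stream ended, expected continuation. INVALID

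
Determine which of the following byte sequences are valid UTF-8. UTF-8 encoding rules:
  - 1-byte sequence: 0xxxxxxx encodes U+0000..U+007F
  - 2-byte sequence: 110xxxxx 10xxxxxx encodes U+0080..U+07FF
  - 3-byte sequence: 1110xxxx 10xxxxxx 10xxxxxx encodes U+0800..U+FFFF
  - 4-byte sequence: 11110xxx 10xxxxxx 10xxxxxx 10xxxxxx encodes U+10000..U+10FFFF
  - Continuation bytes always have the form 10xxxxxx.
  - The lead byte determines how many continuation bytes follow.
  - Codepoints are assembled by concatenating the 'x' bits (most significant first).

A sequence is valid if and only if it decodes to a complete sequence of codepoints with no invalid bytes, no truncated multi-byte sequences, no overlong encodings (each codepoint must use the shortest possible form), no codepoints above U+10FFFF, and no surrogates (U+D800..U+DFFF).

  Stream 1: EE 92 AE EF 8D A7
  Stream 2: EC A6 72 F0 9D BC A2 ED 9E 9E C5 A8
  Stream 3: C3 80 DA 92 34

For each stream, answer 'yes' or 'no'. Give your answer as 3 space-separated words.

Answer: yes no yes

Derivation:
Stream 1: decodes cleanly. VALID
Stream 2: error at byte offset 2. INVALID
Stream 3: decodes cleanly. VALID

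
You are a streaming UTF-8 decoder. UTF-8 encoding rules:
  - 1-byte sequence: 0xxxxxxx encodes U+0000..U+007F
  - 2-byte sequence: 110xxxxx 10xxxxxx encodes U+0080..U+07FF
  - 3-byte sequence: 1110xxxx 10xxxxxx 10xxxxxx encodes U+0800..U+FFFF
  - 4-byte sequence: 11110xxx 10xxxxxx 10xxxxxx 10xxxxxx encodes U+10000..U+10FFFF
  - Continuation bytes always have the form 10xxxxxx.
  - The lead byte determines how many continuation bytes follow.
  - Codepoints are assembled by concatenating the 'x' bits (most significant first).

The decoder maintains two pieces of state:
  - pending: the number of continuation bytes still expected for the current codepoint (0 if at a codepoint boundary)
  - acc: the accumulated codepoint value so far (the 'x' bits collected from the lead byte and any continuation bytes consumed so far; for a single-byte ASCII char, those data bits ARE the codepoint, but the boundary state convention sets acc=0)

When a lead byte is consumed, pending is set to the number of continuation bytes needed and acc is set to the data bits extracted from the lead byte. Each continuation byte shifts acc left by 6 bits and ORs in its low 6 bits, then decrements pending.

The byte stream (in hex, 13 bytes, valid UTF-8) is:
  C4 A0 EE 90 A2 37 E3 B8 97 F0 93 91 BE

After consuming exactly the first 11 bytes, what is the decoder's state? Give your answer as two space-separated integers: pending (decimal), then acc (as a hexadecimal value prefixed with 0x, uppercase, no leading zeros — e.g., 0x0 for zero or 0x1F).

Byte[0]=C4: 2-byte lead. pending=1, acc=0x4
Byte[1]=A0: continuation. acc=(acc<<6)|0x20=0x120, pending=0
Byte[2]=EE: 3-byte lead. pending=2, acc=0xE
Byte[3]=90: continuation. acc=(acc<<6)|0x10=0x390, pending=1
Byte[4]=A2: continuation. acc=(acc<<6)|0x22=0xE422, pending=0
Byte[5]=37: 1-byte. pending=0, acc=0x0
Byte[6]=E3: 3-byte lead. pending=2, acc=0x3
Byte[7]=B8: continuation. acc=(acc<<6)|0x38=0xF8, pending=1
Byte[8]=97: continuation. acc=(acc<<6)|0x17=0x3E17, pending=0
Byte[9]=F0: 4-byte lead. pending=3, acc=0x0
Byte[10]=93: continuation. acc=(acc<<6)|0x13=0x13, pending=2

Answer: 2 0x13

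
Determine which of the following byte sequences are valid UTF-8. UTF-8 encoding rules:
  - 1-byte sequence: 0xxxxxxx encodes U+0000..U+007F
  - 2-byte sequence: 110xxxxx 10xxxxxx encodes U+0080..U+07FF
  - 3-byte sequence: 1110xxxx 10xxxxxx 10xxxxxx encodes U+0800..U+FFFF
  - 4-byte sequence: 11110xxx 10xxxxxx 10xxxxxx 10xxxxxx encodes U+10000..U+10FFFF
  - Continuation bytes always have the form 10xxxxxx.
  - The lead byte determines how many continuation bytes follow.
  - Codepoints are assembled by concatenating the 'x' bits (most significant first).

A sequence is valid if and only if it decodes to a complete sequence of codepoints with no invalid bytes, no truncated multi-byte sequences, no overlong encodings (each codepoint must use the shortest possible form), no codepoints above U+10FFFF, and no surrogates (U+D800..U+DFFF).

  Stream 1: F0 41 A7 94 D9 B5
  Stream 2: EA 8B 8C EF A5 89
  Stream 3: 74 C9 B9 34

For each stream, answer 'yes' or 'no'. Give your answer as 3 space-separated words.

Stream 1: error at byte offset 1. INVALID
Stream 2: decodes cleanly. VALID
Stream 3: decodes cleanly. VALID

Answer: no yes yes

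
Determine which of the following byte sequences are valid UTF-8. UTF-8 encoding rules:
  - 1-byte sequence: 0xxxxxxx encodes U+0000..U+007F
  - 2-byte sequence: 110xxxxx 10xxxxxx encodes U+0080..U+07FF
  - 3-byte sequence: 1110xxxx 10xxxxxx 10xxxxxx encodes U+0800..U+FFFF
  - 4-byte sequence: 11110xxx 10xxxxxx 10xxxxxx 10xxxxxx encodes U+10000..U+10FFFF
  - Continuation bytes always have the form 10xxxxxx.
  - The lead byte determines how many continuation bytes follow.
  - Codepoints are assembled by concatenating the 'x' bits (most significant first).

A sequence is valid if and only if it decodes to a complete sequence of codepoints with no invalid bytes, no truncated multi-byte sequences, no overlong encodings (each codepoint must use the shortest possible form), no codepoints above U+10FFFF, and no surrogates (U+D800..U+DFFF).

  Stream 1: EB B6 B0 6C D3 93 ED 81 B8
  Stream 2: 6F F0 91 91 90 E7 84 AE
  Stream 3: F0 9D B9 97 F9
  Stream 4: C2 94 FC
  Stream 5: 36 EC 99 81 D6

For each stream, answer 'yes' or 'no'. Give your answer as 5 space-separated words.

Answer: yes yes no no no

Derivation:
Stream 1: decodes cleanly. VALID
Stream 2: decodes cleanly. VALID
Stream 3: error at byte offset 4. INVALID
Stream 4: error at byte offset 2. INVALID
Stream 5: error at byte offset 5. INVALID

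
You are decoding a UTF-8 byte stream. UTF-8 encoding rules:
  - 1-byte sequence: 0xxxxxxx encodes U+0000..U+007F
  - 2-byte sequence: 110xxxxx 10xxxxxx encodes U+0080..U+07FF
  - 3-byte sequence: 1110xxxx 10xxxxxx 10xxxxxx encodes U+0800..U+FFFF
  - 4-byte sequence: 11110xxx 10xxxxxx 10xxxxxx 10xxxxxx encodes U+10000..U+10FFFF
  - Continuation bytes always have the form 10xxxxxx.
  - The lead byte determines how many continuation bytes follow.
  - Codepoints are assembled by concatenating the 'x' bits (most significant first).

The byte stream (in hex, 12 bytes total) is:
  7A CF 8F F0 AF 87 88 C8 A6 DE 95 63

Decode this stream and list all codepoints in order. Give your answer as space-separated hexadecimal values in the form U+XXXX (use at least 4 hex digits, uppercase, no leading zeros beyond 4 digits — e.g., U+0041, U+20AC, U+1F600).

Byte[0]=7A: 1-byte ASCII. cp=U+007A
Byte[1]=CF: 2-byte lead, need 1 cont bytes. acc=0xF
Byte[2]=8F: continuation. acc=(acc<<6)|0x0F=0x3CF
Completed: cp=U+03CF (starts at byte 1)
Byte[3]=F0: 4-byte lead, need 3 cont bytes. acc=0x0
Byte[4]=AF: continuation. acc=(acc<<6)|0x2F=0x2F
Byte[5]=87: continuation. acc=(acc<<6)|0x07=0xBC7
Byte[6]=88: continuation. acc=(acc<<6)|0x08=0x2F1C8
Completed: cp=U+2F1C8 (starts at byte 3)
Byte[7]=C8: 2-byte lead, need 1 cont bytes. acc=0x8
Byte[8]=A6: continuation. acc=(acc<<6)|0x26=0x226
Completed: cp=U+0226 (starts at byte 7)
Byte[9]=DE: 2-byte lead, need 1 cont bytes. acc=0x1E
Byte[10]=95: continuation. acc=(acc<<6)|0x15=0x795
Completed: cp=U+0795 (starts at byte 9)
Byte[11]=63: 1-byte ASCII. cp=U+0063

Answer: U+007A U+03CF U+2F1C8 U+0226 U+0795 U+0063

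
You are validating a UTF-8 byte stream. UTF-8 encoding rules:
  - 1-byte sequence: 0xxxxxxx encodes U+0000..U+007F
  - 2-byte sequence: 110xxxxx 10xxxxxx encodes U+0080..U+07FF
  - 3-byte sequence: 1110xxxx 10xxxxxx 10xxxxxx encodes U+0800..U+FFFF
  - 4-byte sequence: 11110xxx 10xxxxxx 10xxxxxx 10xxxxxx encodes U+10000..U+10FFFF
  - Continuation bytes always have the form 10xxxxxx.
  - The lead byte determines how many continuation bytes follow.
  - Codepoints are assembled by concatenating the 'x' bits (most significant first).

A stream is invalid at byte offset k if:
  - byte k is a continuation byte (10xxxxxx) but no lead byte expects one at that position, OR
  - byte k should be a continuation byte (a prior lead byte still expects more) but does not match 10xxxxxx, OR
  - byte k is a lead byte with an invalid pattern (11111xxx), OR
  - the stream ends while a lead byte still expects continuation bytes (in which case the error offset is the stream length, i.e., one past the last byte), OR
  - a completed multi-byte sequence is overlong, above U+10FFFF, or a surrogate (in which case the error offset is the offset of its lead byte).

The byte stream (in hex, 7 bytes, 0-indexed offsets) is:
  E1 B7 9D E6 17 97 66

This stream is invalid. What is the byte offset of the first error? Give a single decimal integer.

Byte[0]=E1: 3-byte lead, need 2 cont bytes. acc=0x1
Byte[1]=B7: continuation. acc=(acc<<6)|0x37=0x77
Byte[2]=9D: continuation. acc=(acc<<6)|0x1D=0x1DDD
Completed: cp=U+1DDD (starts at byte 0)
Byte[3]=E6: 3-byte lead, need 2 cont bytes. acc=0x6
Byte[4]=17: expected 10xxxxxx continuation. INVALID

Answer: 4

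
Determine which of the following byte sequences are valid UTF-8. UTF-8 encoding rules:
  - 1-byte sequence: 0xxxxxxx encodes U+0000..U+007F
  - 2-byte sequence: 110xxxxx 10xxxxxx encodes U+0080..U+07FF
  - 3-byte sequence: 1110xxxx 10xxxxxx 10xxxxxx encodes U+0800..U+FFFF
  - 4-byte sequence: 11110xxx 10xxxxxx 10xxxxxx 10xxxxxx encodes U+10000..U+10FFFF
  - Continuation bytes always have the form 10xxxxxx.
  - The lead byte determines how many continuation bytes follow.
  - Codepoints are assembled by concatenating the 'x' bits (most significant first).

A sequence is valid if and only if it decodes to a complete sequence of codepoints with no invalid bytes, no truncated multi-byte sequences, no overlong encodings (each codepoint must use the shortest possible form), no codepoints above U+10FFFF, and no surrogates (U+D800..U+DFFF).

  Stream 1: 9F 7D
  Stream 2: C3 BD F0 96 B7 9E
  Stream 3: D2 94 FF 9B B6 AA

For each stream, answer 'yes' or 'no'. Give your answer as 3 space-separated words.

Stream 1: error at byte offset 0. INVALID
Stream 2: decodes cleanly. VALID
Stream 3: error at byte offset 2. INVALID

Answer: no yes no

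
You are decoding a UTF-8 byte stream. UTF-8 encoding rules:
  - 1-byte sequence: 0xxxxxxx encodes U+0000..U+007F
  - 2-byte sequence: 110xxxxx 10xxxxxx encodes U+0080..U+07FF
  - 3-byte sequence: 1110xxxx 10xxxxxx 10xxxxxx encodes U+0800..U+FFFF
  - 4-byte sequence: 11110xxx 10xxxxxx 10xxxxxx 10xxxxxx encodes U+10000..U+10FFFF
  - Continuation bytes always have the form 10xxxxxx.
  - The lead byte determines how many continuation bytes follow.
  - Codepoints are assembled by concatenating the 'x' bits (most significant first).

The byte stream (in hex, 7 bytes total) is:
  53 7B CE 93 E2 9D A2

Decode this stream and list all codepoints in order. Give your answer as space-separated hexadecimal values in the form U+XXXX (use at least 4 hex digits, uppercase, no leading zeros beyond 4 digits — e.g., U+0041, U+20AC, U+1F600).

Byte[0]=53: 1-byte ASCII. cp=U+0053
Byte[1]=7B: 1-byte ASCII. cp=U+007B
Byte[2]=CE: 2-byte lead, need 1 cont bytes. acc=0xE
Byte[3]=93: continuation. acc=(acc<<6)|0x13=0x393
Completed: cp=U+0393 (starts at byte 2)
Byte[4]=E2: 3-byte lead, need 2 cont bytes. acc=0x2
Byte[5]=9D: continuation. acc=(acc<<6)|0x1D=0x9D
Byte[6]=A2: continuation. acc=(acc<<6)|0x22=0x2762
Completed: cp=U+2762 (starts at byte 4)

Answer: U+0053 U+007B U+0393 U+2762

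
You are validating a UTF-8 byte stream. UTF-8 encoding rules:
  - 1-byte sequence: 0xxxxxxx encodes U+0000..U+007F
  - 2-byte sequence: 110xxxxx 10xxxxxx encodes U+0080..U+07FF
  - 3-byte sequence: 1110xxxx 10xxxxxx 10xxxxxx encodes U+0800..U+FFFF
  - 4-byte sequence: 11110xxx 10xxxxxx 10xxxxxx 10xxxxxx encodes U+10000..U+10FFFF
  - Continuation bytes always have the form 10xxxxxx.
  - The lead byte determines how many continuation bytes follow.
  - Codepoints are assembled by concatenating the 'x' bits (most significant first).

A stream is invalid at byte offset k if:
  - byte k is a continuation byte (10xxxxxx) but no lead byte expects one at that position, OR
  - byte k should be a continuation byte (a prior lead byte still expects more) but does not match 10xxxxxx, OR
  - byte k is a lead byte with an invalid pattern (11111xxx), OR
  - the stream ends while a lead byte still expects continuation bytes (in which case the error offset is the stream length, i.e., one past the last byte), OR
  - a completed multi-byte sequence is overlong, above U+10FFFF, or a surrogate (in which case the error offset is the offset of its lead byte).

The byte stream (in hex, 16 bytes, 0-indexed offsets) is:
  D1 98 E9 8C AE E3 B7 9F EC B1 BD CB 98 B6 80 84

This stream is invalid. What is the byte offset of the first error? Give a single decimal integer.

Answer: 13

Derivation:
Byte[0]=D1: 2-byte lead, need 1 cont bytes. acc=0x11
Byte[1]=98: continuation. acc=(acc<<6)|0x18=0x458
Completed: cp=U+0458 (starts at byte 0)
Byte[2]=E9: 3-byte lead, need 2 cont bytes. acc=0x9
Byte[3]=8C: continuation. acc=(acc<<6)|0x0C=0x24C
Byte[4]=AE: continuation. acc=(acc<<6)|0x2E=0x932E
Completed: cp=U+932E (starts at byte 2)
Byte[5]=E3: 3-byte lead, need 2 cont bytes. acc=0x3
Byte[6]=B7: continuation. acc=(acc<<6)|0x37=0xF7
Byte[7]=9F: continuation. acc=(acc<<6)|0x1F=0x3DDF
Completed: cp=U+3DDF (starts at byte 5)
Byte[8]=EC: 3-byte lead, need 2 cont bytes. acc=0xC
Byte[9]=B1: continuation. acc=(acc<<6)|0x31=0x331
Byte[10]=BD: continuation. acc=(acc<<6)|0x3D=0xCC7D
Completed: cp=U+CC7D (starts at byte 8)
Byte[11]=CB: 2-byte lead, need 1 cont bytes. acc=0xB
Byte[12]=98: continuation. acc=(acc<<6)|0x18=0x2D8
Completed: cp=U+02D8 (starts at byte 11)
Byte[13]=B6: INVALID lead byte (not 0xxx/110x/1110/11110)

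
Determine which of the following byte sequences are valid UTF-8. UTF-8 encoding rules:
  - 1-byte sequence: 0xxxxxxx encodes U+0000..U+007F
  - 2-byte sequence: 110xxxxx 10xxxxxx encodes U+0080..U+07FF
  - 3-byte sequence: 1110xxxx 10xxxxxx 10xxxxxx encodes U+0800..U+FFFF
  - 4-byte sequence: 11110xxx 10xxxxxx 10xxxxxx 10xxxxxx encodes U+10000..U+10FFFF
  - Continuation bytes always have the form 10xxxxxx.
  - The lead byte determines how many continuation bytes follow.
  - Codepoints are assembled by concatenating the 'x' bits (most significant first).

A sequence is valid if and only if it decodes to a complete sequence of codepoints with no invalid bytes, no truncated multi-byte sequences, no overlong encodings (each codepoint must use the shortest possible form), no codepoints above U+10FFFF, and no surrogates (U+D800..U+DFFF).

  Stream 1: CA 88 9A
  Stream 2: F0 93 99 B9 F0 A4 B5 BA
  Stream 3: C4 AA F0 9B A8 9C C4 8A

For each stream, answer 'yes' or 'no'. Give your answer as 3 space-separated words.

Answer: no yes yes

Derivation:
Stream 1: error at byte offset 2. INVALID
Stream 2: decodes cleanly. VALID
Stream 3: decodes cleanly. VALID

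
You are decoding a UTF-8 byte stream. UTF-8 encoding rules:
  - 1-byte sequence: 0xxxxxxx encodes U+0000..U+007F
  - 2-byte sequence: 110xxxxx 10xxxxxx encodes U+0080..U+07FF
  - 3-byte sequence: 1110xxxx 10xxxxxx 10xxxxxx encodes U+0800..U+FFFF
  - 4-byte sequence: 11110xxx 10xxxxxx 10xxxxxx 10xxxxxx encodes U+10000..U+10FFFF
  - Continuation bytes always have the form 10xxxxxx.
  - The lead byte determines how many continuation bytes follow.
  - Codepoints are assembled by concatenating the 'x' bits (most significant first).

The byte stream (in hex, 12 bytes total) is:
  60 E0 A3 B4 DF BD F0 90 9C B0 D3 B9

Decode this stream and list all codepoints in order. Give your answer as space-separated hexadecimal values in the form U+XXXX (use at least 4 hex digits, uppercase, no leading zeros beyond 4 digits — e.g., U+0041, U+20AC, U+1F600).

Byte[0]=60: 1-byte ASCII. cp=U+0060
Byte[1]=E0: 3-byte lead, need 2 cont bytes. acc=0x0
Byte[2]=A3: continuation. acc=(acc<<6)|0x23=0x23
Byte[3]=B4: continuation. acc=(acc<<6)|0x34=0x8F4
Completed: cp=U+08F4 (starts at byte 1)
Byte[4]=DF: 2-byte lead, need 1 cont bytes. acc=0x1F
Byte[5]=BD: continuation. acc=(acc<<6)|0x3D=0x7FD
Completed: cp=U+07FD (starts at byte 4)
Byte[6]=F0: 4-byte lead, need 3 cont bytes. acc=0x0
Byte[7]=90: continuation. acc=(acc<<6)|0x10=0x10
Byte[8]=9C: continuation. acc=(acc<<6)|0x1C=0x41C
Byte[9]=B0: continuation. acc=(acc<<6)|0x30=0x10730
Completed: cp=U+10730 (starts at byte 6)
Byte[10]=D3: 2-byte lead, need 1 cont bytes. acc=0x13
Byte[11]=B9: continuation. acc=(acc<<6)|0x39=0x4F9
Completed: cp=U+04F9 (starts at byte 10)

Answer: U+0060 U+08F4 U+07FD U+10730 U+04F9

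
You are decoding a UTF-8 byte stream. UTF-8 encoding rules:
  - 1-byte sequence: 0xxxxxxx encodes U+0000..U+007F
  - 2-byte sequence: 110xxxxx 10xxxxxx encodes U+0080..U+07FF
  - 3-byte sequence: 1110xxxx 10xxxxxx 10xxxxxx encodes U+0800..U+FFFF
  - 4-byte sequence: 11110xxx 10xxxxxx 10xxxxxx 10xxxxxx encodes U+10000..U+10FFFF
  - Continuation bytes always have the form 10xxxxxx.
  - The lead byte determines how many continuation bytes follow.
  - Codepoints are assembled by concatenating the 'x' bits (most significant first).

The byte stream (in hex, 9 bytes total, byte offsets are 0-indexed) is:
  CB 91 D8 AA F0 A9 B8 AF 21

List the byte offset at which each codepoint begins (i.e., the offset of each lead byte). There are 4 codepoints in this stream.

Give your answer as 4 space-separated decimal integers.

Byte[0]=CB: 2-byte lead, need 1 cont bytes. acc=0xB
Byte[1]=91: continuation. acc=(acc<<6)|0x11=0x2D1
Completed: cp=U+02D1 (starts at byte 0)
Byte[2]=D8: 2-byte lead, need 1 cont bytes. acc=0x18
Byte[3]=AA: continuation. acc=(acc<<6)|0x2A=0x62A
Completed: cp=U+062A (starts at byte 2)
Byte[4]=F0: 4-byte lead, need 3 cont bytes. acc=0x0
Byte[5]=A9: continuation. acc=(acc<<6)|0x29=0x29
Byte[6]=B8: continuation. acc=(acc<<6)|0x38=0xA78
Byte[7]=AF: continuation. acc=(acc<<6)|0x2F=0x29E2F
Completed: cp=U+29E2F (starts at byte 4)
Byte[8]=21: 1-byte ASCII. cp=U+0021

Answer: 0 2 4 8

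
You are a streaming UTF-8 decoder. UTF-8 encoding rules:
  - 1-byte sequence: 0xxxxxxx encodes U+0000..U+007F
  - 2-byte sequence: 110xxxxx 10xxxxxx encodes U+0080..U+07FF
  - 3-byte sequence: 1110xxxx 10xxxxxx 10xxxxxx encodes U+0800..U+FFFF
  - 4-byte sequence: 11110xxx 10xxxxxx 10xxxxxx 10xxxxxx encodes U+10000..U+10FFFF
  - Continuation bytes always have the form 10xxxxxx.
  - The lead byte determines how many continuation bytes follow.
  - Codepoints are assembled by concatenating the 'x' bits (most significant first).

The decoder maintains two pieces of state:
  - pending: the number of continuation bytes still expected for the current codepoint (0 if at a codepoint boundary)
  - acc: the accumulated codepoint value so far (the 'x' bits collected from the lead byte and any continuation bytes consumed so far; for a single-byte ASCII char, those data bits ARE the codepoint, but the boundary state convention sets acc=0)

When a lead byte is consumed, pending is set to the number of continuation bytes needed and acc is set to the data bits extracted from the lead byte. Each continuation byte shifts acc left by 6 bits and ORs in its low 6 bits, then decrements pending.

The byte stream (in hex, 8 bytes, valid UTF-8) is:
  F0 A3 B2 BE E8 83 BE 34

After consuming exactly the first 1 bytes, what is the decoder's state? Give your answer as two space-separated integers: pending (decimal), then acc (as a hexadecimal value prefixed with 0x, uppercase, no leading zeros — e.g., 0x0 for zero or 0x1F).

Answer: 3 0x0

Derivation:
Byte[0]=F0: 4-byte lead. pending=3, acc=0x0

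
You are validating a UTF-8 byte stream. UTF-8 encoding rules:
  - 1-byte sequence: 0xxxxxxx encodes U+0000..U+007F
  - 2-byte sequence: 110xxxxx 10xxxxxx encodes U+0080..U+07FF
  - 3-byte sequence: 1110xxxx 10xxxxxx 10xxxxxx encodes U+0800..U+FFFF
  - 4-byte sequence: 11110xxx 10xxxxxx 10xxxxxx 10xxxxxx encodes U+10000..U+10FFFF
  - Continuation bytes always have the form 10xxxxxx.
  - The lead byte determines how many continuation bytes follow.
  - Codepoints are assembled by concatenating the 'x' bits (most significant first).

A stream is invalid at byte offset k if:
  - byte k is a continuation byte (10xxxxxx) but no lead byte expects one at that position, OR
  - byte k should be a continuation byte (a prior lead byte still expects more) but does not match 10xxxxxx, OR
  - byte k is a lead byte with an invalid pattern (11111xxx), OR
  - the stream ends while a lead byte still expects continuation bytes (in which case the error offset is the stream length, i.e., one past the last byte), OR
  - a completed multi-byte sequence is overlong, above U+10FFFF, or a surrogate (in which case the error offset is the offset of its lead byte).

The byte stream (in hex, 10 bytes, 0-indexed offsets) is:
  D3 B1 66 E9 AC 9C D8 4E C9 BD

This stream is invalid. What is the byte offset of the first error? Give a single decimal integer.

Byte[0]=D3: 2-byte lead, need 1 cont bytes. acc=0x13
Byte[1]=B1: continuation. acc=(acc<<6)|0x31=0x4F1
Completed: cp=U+04F1 (starts at byte 0)
Byte[2]=66: 1-byte ASCII. cp=U+0066
Byte[3]=E9: 3-byte lead, need 2 cont bytes. acc=0x9
Byte[4]=AC: continuation. acc=(acc<<6)|0x2C=0x26C
Byte[5]=9C: continuation. acc=(acc<<6)|0x1C=0x9B1C
Completed: cp=U+9B1C (starts at byte 3)
Byte[6]=D8: 2-byte lead, need 1 cont bytes. acc=0x18
Byte[7]=4E: expected 10xxxxxx continuation. INVALID

Answer: 7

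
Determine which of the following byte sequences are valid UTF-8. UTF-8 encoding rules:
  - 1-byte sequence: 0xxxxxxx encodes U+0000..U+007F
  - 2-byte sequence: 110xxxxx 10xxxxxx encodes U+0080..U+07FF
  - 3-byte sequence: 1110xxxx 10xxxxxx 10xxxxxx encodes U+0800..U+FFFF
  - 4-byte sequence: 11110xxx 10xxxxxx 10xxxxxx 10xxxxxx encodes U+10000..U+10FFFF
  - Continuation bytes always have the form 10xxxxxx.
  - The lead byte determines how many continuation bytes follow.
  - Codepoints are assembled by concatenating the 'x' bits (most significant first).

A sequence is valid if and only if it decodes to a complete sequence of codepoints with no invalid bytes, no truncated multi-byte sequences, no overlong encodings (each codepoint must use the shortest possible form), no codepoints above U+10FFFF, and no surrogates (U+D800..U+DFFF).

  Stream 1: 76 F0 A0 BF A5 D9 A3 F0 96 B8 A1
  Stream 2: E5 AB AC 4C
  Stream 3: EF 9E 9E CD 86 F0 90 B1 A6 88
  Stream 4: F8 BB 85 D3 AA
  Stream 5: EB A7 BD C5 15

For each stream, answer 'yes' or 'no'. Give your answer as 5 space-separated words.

Stream 1: decodes cleanly. VALID
Stream 2: decodes cleanly. VALID
Stream 3: error at byte offset 9. INVALID
Stream 4: error at byte offset 0. INVALID
Stream 5: error at byte offset 4. INVALID

Answer: yes yes no no no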